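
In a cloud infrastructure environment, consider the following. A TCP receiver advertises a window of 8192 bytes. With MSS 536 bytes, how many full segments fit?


Given: RWND = 8192 bytes, MSS = 536 bytes
Full segments = floor(RWND / MSS)
Full segments = floor(8192 / 536)
Full segments = floor(15.2836) = 15

15


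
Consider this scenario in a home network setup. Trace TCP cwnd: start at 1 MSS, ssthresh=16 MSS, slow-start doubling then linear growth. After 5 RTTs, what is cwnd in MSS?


RTT 0: cwnd = 1 MSS (initial)
RTT 1: cwnd = 2 MSS (slow start, doubled)
RTT 2: cwnd = 4 MSS (slow start, doubled)
RTT 3: cwnd = 8 MSS (slow start, doubled)
RTT 4: cwnd = 16 MSS (slow start, doubled)
RTT 5: cwnd = 17 MSS (congestion avoidance, +1)

17


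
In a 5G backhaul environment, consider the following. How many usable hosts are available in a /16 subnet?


Given: subnet mask /16
Host bits = 32 - 16 = 16
Total addresses = 2^16 = 65536
Usable hosts = 65536 - 2 (network + broadcast) = 65534

65534


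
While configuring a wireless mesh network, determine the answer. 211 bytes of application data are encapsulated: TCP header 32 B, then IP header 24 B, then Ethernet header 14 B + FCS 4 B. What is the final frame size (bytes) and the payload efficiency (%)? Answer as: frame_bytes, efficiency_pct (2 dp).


TCP segment = 211 + 32 = 243 B
IP packet = 243 + 24 = 267 B
Ethernet frame = 267 + 14 + 4 = 285 B
Efficiency = app / frame = 211 / 285 = 0.740351 = 74.0351% -> 74.04% (2 dp)

285, 74.04


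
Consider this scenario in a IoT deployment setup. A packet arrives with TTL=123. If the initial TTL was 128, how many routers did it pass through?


Given: initial TTL = 128, received TTL = 123
Hops = initial TTL - received TTL
Hops = 128 - 123 = 5

5


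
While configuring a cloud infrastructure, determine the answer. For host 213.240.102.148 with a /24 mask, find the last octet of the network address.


Given: IP = 213.240.102.148, prefix = /24
Subnet mask = 255.255.255.0
Last octet of IP: 148
Last octet of mask: 0
Network last octet = 148 AND 0 = 0

0


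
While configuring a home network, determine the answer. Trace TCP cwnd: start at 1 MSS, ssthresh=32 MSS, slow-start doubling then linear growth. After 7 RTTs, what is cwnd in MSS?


RTT 0: cwnd = 1 MSS (initial)
RTT 1: cwnd = 2 MSS (slow start, doubled)
RTT 2: cwnd = 4 MSS (slow start, doubled)
RTT 3: cwnd = 8 MSS (slow start, doubled)
RTT 4: cwnd = 16 MSS (slow start, doubled)
RTT 5: cwnd = 32 MSS (slow start, doubled)
RTT 6: cwnd = 33 MSS (congestion avoidance, +1)
RTT 7: cwnd = 34 MSS (congestion avoidance, +1)

34


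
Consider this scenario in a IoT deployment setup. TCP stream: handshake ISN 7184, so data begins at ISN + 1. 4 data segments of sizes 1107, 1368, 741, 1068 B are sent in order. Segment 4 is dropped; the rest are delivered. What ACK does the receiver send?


SYN uses sequence number 7184; first data byte = ISN + 1 = 7185.
Segment 1: SEQ = 7185, len = 1107 B, covers [7185, 8291]
Segment 2: SEQ = 8292, len = 1368 B, covers [8292, 9659]
Segment 3: SEQ = 9660, len = 741 B, covers [9660, 10400]
Segment 4: SEQ = 10401, len = 1068 B, covers [10401, 11468] [LOST]
In-order data received: bytes [7185, 10400] (segments 1..3).
Segment 4 missing -> gap begins at byte 10401.
Cumulative ACK = next expected in-order byte = 7185 + 1107 + 1368 + 741 = 10401

10401


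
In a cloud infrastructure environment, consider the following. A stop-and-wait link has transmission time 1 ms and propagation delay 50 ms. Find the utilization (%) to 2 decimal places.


Given: Ttrans = 1 ms, Tprop = 50 ms
RTT = 2 * Tprop = 2 * 50 = 100 ms
U = Ttrans / (Ttrans + RTT)
U = 1 / (1 + 100)
U = 1 / 101 = 0.009901
U% = 0.99%

0.99


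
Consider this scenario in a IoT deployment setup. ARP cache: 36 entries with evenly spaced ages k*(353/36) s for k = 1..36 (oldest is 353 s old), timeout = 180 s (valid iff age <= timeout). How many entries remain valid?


Ages are k * 353/36 s for k = 1..36 (spacing = 9.8056 s).
Entry k is valid iff k * 353/36 <= 180 iff k <= 36 * 180 / 353 = 18.3569
n_valid = floor(18.3569) = 18
(n_stale = 36 - 18 = 18)

18


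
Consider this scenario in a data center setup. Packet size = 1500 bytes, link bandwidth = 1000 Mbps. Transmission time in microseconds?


Given: packet = 1500 bytes, bandwidth = 1000 Mbps
Packet in bits = 1500 * 8 = 12000 bits
Bandwidth = 1000 * 10^6 = 1000000000 bps
Time = 12000 / 1000000000 seconds
Time in us = 12000 * 10^6 / 1000000000 = 12

12


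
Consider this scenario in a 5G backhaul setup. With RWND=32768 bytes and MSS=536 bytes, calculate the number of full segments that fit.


Given: RWND = 32768 bytes, MSS = 536 bytes
Full segments = floor(RWND / MSS)
Full segments = floor(32768 / 536)
Full segments = floor(61.1343) = 61

61


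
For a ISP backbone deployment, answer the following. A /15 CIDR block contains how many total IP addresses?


Given: CIDR prefix /15
Host bits = 32 - 15 = 17
Total addresses = 2^17 = 131072

131072


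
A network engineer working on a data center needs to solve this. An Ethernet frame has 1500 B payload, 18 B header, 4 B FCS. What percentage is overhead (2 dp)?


Given: payload = 1500 B, header = 18 B, trailer = 4 B
Overhead bytes = header + trailer = 18 + 4 = 22
Total frame = payload + overhead = 1500 + 22 = 1522
Overhead % = 22 / 1522 * 100 = 1.4455% -> 1.45% (2 dp)

1.45


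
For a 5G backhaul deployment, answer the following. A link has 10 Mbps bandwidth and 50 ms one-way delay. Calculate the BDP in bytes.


Given: bandwidth = 10 Mbps, delay = 50 ms
BDP in bits = 10 * 10^6 * 50 / 1000
BDP in bits = 500000
BDP in bytes = 500000 / 8 = 62500

62500


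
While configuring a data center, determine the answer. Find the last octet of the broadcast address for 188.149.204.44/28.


Given: IP = 188.149.204.44, prefix = /28
Host bits = 32 - 28 = 4
Network last octet = 44 AND mask = 32
Host part size = 2^4 - 1 = 15
Broadcast last octet = 32 OR 15 = 47

47


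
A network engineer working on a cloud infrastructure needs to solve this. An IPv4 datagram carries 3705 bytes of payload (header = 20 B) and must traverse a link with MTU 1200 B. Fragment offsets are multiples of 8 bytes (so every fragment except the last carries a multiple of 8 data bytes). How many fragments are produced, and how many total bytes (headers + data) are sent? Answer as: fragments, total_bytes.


Max data per non-final fragment = floor((MTU - header)/8)*8 = floor((1200 - 20)/8)*8 = floor(1180/8)*8 = 1176 B
Final fragment needs no 8-byte alignment: it can carry up to MTU - header = 1180 B
Non-final fragments needed = ceil((payload - 1180) / 1176) = ceil(2525/1176) = ceil(2.1471) = 3
Number of fragments = 3 + 1 = 4
Fragment sizes (data): 3 * 1176 B + 177 B (last, 177 <= 1180 OK)
Total bytes sent = payload + n_frags * header = 3705 + 4*20 = 3705 + 80 = 3785 B

4, 3785


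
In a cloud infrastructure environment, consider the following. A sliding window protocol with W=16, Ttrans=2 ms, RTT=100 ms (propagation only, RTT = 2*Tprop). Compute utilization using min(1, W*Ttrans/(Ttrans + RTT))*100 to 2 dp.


Given: W = 16, Ttrans = 2 ms, RTT = 100 ms (= 2 * Tprop, Tprop = 50 ms)
Cycle time = Ttrans + RTT = 2 + 100 = 102 ms (first packet sent until its ACK returns)
W * Ttrans = 16 * 2 = 32 ms of sending per cycle
W * Ttrans / (Ttrans + RTT) = 32 / 102 = 0.313725
U = min(1, 0.313725) = 0.313725
U% = 31.37%

31.37


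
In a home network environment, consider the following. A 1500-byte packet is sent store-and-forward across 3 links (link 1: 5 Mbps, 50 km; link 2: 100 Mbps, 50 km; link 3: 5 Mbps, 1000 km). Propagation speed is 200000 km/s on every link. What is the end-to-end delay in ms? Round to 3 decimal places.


Packet = 1500 bytes = 12000 bits. Store-and-forward: sum (t_trans + t_prop) per link.
Link 1: t_trans = 12000/(5*10^6) s = 2.4000 ms; t_prop = 50/200000 s = 0.2500 ms; subtotal = 2.6500 ms
Link 2: t_trans = 12000/(100*10^6) s = 0.1200 ms; t_prop = 50/200000 s = 0.2500 ms; subtotal = 0.3700 ms
Link 3: t_trans = 12000/(5*10^6) s = 2.4000 ms; t_prop = 1000/200000 s = 5.0000 ms; subtotal = 7.4000 ms
End-to-end = 2.6500 + 0.3700 + 7.4000 = 10.4200 ms -> 10.420 ms (3 dp)

10.420


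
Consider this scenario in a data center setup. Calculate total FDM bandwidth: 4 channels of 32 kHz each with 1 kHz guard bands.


Given: 4 channels, 32 kHz each, guard = 1 kHz
Channel bandwidth = 4 * 32 = 128 kHz
Guard bands = 3 gaps * 1 kHz = 3 kHz
Total = 128 + 3 = 131 kHz

131


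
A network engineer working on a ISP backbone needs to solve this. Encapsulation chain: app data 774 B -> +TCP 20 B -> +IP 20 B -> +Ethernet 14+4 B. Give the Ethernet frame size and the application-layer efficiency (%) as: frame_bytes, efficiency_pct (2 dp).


TCP segment = 774 + 20 = 794 B
IP packet = 794 + 20 = 814 B
Ethernet frame = 814 + 14 + 4 = 832 B
Efficiency = app / frame = 774 / 832 = 0.930288 = 93.0288% -> 93.03% (2 dp)

832, 93.03


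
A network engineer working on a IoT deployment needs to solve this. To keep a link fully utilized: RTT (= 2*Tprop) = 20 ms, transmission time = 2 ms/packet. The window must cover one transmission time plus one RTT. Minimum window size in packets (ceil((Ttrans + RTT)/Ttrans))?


Given: Ttrans = 2 ms, RTT = 20 ms (= 2 * Tprop, Tprop = 10 ms)
Time until first ACK returns = Ttrans + RTT = 2 + 20 = 22 ms
Need W * Ttrans >= Ttrans + RTT  ->  W >= (Ttrans + RTT) / Ttrans
(Ttrans + RTT) / Ttrans = 22 / 2 = 11
W_min = ceil(11) = 11

11


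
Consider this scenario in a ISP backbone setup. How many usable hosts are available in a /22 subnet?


Given: subnet mask /22
Host bits = 32 - 22 = 10
Total addresses = 2^10 = 1024
Usable hosts = 1024 - 2 (network + broadcast) = 1022

1022


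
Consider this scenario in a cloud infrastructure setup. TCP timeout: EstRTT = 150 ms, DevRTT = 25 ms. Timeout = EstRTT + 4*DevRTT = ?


Given: EstRTT = 150 ms, DevRTT = 25 ms
Timeout = EstRTT + 4 * DevRTT
4 * DevRTT = 4 * 25 = 100
Timeout = 150 + 100 = 250 ms

250


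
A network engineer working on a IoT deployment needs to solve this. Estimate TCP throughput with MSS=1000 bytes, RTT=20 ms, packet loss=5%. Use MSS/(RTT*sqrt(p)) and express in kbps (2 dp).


Given: MSS = 1000 bytes, RTT = 20 ms, loss = 5%
RTT in seconds = 20 / 1000 = 0.02
Loss rate = 5% = 0.05
sqrt(loss) = sqrt(0.05) = 0.223606797750
Throughput (bytes/s) = 1000 / (0.02 * 0.223606797750) = 223606.7977
Throughput (kbps) = 223606.7977 * 8 / 1000 = 1788.854382 -> 1788.85 kbps (2 dp)

1788.85


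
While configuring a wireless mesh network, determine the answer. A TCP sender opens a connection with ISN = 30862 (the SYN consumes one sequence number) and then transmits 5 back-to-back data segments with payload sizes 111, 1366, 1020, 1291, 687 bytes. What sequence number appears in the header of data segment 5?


The SYN occupies sequence number ISN = 30862, so the first data byte is ISN + 1 = 30863.
SEQ of data segment i = (ISN + 1) + sum of payload sizes of segments 1..i-1.
Segment 1: SEQ = 30863, payload = 111 bytes
Segment 2: SEQ = 30974, payload = 1366 bytes
Segment 3: SEQ = 32340, payload = 1020 bytes
Segment 4: SEQ = 33360, payload = 1291 bytes
Segment 5: SEQ = 34651, payload = 687 bytes
SEQ of segment 5 = 30863 + 111 + 1366 + 1020 + 1291 = 34651

34651


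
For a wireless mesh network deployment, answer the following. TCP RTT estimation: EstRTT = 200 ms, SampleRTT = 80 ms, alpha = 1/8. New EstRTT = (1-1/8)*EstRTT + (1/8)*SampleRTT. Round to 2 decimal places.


Given: EstRTT = 200 ms, SampleRTT = 80 ms, alpha = 1/8
New EstRTT = (1 - alpha) * EstRTT + alpha * SampleRTT
(7/8) * 200 = 175
(1/8) * 80 = 10
New EstRTT = 175 + 10 = 185 ms -> 185.00 ms (2 dp)

185.00


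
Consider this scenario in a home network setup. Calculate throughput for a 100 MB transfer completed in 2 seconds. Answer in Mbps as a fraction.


Given: file = 100 MB, time = 2 s
File in Mb = 100 * 8 = 800 Mb
Throughput = 800 / 2 Mbps
Throughput = 400 Mbps

400


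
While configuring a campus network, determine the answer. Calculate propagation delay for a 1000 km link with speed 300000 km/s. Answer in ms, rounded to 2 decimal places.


Given: distance = 1000 km, speed = 300000 km/s
Delay = distance / speed = 1000 / 300000 seconds
Delay in ms = 1000 * 1000 / 300000
Delay = 3.3333 ms
Rounded to 2 dp = 3.33 ms

3.33


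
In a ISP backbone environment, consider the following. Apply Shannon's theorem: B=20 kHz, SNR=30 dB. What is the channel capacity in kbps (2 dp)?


Given: B = 20 kHz, SNR = 30 dB
SNR linear = 10^(30/10) = 1000
1 + SNR = 1001
log2(1001) = 9.9672262588
C = 20 * 1000 * 9.9672262588 = 199344.5252 bps
C = 199.344525 kbps -> 199.34 kbps (2 dp)

199.34


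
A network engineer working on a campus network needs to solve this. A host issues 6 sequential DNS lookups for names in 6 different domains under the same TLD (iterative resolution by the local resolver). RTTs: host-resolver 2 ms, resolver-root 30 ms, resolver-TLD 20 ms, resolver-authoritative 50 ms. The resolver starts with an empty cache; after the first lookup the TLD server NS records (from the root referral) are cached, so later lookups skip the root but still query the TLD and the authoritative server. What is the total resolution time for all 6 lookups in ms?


Lookup 1 (cold cache): local + root + TLD + auth = 2 + 30 + 20 + 50 = 102 ms
Lookups 2..6 (TLD NS cached -> skip root; new domain -> still ask TLD and auth): local + TLD + auth = 2 + 20 + 50 = 72 ms each
Remaining 5 lookups: 5 * 72 = 360 ms
Total = 102 + 360 = 462 ms

462


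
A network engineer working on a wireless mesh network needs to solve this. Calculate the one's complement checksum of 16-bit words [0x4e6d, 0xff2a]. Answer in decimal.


Given words: [0x4e6d, 0xff2a]
Step 1: Sum all words
Raw sum = 20077 + 65322 = 85399
Step 2: Fold carry: (19863 + 1) = 19864
One's complement = ~19864 & 0xFFFF = 45671

45671


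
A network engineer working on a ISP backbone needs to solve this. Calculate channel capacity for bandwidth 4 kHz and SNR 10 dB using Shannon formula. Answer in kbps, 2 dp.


Given: B = 4 kHz, SNR = 10 dB
SNR linear = 10^(10/10) = 10
1 + SNR = 11
log2(11) = 3.4594316186
C = 4 * 1000 * 3.4594316186 = 13837.7265 bps
C = 13.837726 kbps -> 13.84 kbps (2 dp)

13.84


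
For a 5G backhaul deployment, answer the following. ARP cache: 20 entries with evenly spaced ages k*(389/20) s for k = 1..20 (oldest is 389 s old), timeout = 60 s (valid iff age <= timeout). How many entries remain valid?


Ages are k * 389/20 s for k = 1..20 (spacing = 19.4500 s).
Entry k is valid iff k * 389/20 <= 60 iff k <= 20 * 60 / 389 = 3.0848
n_valid = floor(3.0848) = 3
(n_stale = 20 - 3 = 17)

3


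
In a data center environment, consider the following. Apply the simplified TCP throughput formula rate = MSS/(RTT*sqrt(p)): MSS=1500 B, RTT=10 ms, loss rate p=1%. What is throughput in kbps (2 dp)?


Given: MSS = 1500 bytes, RTT = 10 ms, loss = 1%
RTT in seconds = 10 / 1000 = 0.01
Loss rate = 1% = 0.01
sqrt(loss) = sqrt(0.01) = 0.1
Throughput (bytes/s) = 1500 / (0.01 * 0.1) = 1500000.0000
Throughput (kbps) = 1500000.0000 * 8 / 1000 = 12000.000000 -> 12000.00 kbps (2 dp)

12000.00


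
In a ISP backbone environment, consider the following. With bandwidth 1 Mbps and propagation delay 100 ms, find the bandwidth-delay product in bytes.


Given: bandwidth = 1 Mbps, delay = 100 ms
BDP in bits = 1 * 10^6 * 100 / 1000
BDP in bits = 100000
BDP in bytes = 100000 / 8 = 12500

12500


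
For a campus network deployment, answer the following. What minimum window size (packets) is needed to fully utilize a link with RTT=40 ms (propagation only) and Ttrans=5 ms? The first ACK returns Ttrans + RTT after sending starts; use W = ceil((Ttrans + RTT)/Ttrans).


Given: Ttrans = 5 ms, RTT = 40 ms (= 2 * Tprop, Tprop = 20 ms)
Time until first ACK returns = Ttrans + RTT = 5 + 40 = 45 ms
Need W * Ttrans >= Ttrans + RTT  ->  W >= (Ttrans + RTT) / Ttrans
(Ttrans + RTT) / Ttrans = 45 / 5 = 9
W_min = ceil(9) = 9

9


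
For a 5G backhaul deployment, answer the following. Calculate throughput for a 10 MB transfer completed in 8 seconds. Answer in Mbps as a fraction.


Given: file = 10 MB, time = 8 s
File in Mb = 10 * 8 = 80 Mb
Throughput = 80 / 8 Mbps
Throughput = 10 Mbps

10


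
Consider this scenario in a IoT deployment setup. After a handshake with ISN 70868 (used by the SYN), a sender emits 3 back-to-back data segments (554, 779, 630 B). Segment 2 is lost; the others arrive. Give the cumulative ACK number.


SYN uses sequence number 70868; first data byte = ISN + 1 = 70869.
Segment 1: SEQ = 70869, len = 554 B, covers [70869, 71422]
Segment 2: SEQ = 71423, len = 779 B, covers [71423, 72201] [LOST]
Segment 3: SEQ = 72202, len = 630 B, covers [72202, 72831]
In-order data received: bytes [70869, 71422] (segments 1..1).
Segment 2 missing -> gap begins at byte 71423; later segments buffered out of order.
Cumulative ACK = next expected in-order byte = 70869 + 554 = 71423

71423


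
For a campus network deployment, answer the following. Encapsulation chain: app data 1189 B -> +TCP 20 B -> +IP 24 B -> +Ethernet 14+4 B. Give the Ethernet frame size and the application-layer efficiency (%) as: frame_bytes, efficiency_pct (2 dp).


TCP segment = 1189 + 20 = 1209 B
IP packet = 1209 + 24 = 1233 B
Ethernet frame = 1233 + 14 + 4 = 1251 B
Efficiency = app / frame = 1189 / 1251 = 0.950440 = 95.0440% -> 95.04% (2 dp)

1251, 95.04


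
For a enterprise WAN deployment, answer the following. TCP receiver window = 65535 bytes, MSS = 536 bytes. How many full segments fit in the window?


Given: RWND = 65535 bytes, MSS = 536 bytes
Full segments = floor(RWND / MSS)
Full segments = floor(65535 / 536)
Full segments = floor(122.2668) = 122

122


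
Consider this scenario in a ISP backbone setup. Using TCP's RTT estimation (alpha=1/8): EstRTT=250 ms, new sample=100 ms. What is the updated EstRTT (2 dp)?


Given: EstRTT = 250 ms, SampleRTT = 100 ms, alpha = 1/8
New EstRTT = (1 - alpha) * EstRTT + alpha * SampleRTT
(7/8) * 250 = 218.75
(1/8) * 100 = 12.5
New EstRTT = 218.75 + 12.5 = 231.25 ms -> 231.25 ms (2 dp)

231.25


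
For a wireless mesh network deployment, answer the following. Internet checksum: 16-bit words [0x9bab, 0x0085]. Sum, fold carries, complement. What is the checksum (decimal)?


Given words: [0x9bab, 0x0085]
Step 1: Sum all words
Raw sum = 39851 + 133 = 39984
One's complement = ~39984 & 0xFFFF = 25551

25551


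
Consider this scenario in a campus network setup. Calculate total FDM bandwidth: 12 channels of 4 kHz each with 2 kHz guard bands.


Given: 12 channels, 4 kHz each, guard = 2 kHz
Channel bandwidth = 12 * 4 = 48 kHz
Guard bands = 11 gaps * 2 kHz = 22 kHz
Total = 48 + 22 = 70 kHz

70


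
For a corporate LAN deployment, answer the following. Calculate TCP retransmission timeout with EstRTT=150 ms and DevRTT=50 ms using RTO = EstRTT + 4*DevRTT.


Given: EstRTT = 150 ms, DevRTT = 50 ms
Timeout = EstRTT + 4 * DevRTT
4 * DevRTT = 4 * 50 = 200
Timeout = 150 + 200 = 350 ms

350


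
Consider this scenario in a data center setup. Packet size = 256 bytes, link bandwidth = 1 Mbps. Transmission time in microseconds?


Given: packet = 256 bytes, bandwidth = 1 Mbps
Packet in bits = 256 * 8 = 2048 bits
Bandwidth = 1 * 10^6 = 1000000 bps
Time = 2048 / 1000000 seconds
Time in us = 2048 * 10^6 / 1000000 = 2048

2048


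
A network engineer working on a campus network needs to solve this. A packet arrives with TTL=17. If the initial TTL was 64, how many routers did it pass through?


Given: initial TTL = 64, received TTL = 17
Hops = initial TTL - received TTL
Hops = 64 - 17 = 47

47


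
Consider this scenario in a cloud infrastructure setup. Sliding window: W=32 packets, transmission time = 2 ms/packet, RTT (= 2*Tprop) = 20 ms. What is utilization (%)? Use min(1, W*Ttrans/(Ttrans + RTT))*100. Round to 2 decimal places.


Given: W = 32, Ttrans = 2 ms, RTT = 20 ms (= 2 * Tprop, Tprop = 10 ms)
Cycle time = Ttrans + RTT = 2 + 20 = 22 ms (first packet sent until its ACK returns)
W * Ttrans = 32 * 2 = 64 ms of sending per cycle
W * Ttrans / (Ttrans + RTT) = 64 / 22 = 2.909091
U = min(1, 2.909091) = 1.000000
U% = 100.00%

100.00


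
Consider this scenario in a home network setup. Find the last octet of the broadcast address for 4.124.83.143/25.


Given: IP = 4.124.83.143, prefix = /25
Host bits = 32 - 25 = 7
Network last octet = 143 AND mask = 128
Host part size = 2^7 - 1 = 127
Broadcast last octet = 128 OR 127 = 255

255


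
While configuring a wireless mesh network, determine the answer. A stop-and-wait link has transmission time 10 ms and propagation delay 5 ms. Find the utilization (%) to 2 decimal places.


Given: Ttrans = 10 ms, Tprop = 5 ms
RTT = 2 * Tprop = 2 * 5 = 10 ms
U = Ttrans / (Ttrans + RTT)
U = 10 / (10 + 10)
U = 10 / 20 = 0.5
U% = 50.00%

50.00


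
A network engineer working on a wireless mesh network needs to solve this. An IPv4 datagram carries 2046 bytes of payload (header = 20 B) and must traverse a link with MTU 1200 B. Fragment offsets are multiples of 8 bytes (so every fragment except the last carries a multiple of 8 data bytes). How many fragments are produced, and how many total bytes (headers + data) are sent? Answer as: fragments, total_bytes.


Max data per non-final fragment = floor((MTU - header)/8)*8 = floor((1200 - 20)/8)*8 = floor(1180/8)*8 = 1176 B
Final fragment needs no 8-byte alignment: it can carry up to MTU - header = 1180 B
Non-final fragments needed = ceil((payload - 1180) / 1176) = ceil(866/1176) = ceil(0.7364) = 1
Number of fragments = 1 + 1 = 2
Fragment sizes (data): 1 * 1176 B + 870 B (last, 870 <= 1180 OK)
Total bytes sent = payload + n_frags * header = 2046 + 2*20 = 2046 + 40 = 2086 B

2, 2086


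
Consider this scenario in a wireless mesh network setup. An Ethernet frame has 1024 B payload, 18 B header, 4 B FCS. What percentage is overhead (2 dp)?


Given: payload = 1024 B, header = 18 B, trailer = 4 B
Overhead bytes = header + trailer = 18 + 4 = 22
Total frame = payload + overhead = 1024 + 22 = 1046
Overhead % = 22 / 1046 * 100 = 2.1033% -> 2.10% (2 dp)

2.10


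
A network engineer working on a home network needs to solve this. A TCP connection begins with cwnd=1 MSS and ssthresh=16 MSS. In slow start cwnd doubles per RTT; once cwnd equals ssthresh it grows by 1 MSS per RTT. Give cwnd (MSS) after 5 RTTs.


RTT 0: cwnd = 1 MSS (initial)
RTT 1: cwnd = 2 MSS (slow start, doubled)
RTT 2: cwnd = 4 MSS (slow start, doubled)
RTT 3: cwnd = 8 MSS (slow start, doubled)
RTT 4: cwnd = 16 MSS (slow start, doubled)
RTT 5: cwnd = 17 MSS (congestion avoidance, +1)

17


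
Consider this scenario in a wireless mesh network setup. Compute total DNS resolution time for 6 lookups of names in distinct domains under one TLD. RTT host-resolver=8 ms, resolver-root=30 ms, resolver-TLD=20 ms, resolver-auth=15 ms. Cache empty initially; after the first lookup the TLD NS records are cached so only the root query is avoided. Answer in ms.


Lookup 1 (cold cache): local + root + TLD + auth = 8 + 30 + 20 + 15 = 73 ms
Lookups 2..6 (TLD NS cached -> skip root; new domain -> still ask TLD and auth): local + TLD + auth = 8 + 20 + 15 = 43 ms each
Remaining 5 lookups: 5 * 43 = 215 ms
Total = 73 + 215 = 288 ms

288


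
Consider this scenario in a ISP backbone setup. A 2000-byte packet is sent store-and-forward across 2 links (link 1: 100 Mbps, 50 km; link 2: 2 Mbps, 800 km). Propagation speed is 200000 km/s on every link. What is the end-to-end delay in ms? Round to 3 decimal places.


Packet = 2000 bytes = 16000 bits. Store-and-forward: sum (t_trans + t_prop) per link.
Link 1: t_trans = 16000/(100*10^6) s = 0.1600 ms; t_prop = 50/200000 s = 0.2500 ms; subtotal = 0.4100 ms
Link 2: t_trans = 16000/(2*10^6) s = 8.0000 ms; t_prop = 800/200000 s = 4.0000 ms; subtotal = 12.0000 ms
End-to-end = 0.4100 + 12.0000 = 12.4100 ms -> 12.410 ms (3 dp)

12.410


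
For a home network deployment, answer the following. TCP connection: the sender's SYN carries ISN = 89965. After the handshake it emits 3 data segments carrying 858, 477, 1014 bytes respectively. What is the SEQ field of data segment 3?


The SYN occupies sequence number ISN = 89965, so the first data byte is ISN + 1 = 89966.
SEQ of data segment i = (ISN + 1) + sum of payload sizes of segments 1..i-1.
Segment 1: SEQ = 89966, payload = 858 bytes
Segment 2: SEQ = 90824, payload = 477 bytes
Segment 3: SEQ = 91301, payload = 1014 bytes
SEQ of segment 3 = 89966 + 858 + 477 = 91301

91301


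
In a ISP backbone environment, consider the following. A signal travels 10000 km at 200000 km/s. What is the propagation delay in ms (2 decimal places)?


Given: distance = 10000 km, speed = 200000 km/s
Delay = distance / speed = 10000 / 200000 seconds
Delay in ms = 10000 * 1000 / 200000
Delay = 50.0000 ms
Rounded to 2 dp = 50.00 ms

50.00


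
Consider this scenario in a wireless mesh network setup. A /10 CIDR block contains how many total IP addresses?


Given: CIDR prefix /10
Host bits = 32 - 10 = 22
Total addresses = 2^22 = 4194304

4194304


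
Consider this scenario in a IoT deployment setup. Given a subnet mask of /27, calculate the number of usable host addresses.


Given: subnet mask /27
Host bits = 32 - 27 = 5
Total addresses = 2^5 = 32
Usable hosts = 32 - 2 (network + broadcast) = 30

30


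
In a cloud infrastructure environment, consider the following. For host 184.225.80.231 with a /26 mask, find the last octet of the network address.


Given: IP = 184.225.80.231, prefix = /26
Subnet mask = 255.255.255.192
Last octet of IP: 231
Last octet of mask: 192
Network last octet = 231 AND 192 = 192

192


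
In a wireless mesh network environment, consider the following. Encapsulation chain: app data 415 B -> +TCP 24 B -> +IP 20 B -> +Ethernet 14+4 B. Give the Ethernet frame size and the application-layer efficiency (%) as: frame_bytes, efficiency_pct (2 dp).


TCP segment = 415 + 24 = 439 B
IP packet = 439 + 20 = 459 B
Ethernet frame = 459 + 14 + 4 = 477 B
Efficiency = app / frame = 415 / 477 = 0.870021 = 87.0021% -> 87.00% (2 dp)

477, 87.00


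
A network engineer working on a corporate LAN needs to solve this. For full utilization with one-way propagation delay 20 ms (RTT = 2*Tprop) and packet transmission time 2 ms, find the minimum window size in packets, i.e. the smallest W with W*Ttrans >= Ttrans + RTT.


Given: Ttrans = 2 ms, RTT = 40 ms (= 2 * Tprop, Tprop = 20 ms)
Time until first ACK returns = Ttrans + RTT = 2 + 40 = 42 ms
Need W * Ttrans >= Ttrans + RTT  ->  W >= (Ttrans + RTT) / Ttrans
(Ttrans + RTT) / Ttrans = 42 / 2 = 21
W_min = ceil(21) = 21

21


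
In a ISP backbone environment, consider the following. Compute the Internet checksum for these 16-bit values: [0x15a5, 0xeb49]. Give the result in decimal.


Given words: [0x15a5, 0xeb49]
Step 1: Sum all words
Raw sum = 5541 + 60233 = 65774
Step 2: Fold carry: (238 + 1) = 239
One's complement = ~239 & 0xFFFF = 65296

65296


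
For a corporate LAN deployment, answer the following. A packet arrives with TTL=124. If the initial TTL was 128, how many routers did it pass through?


Given: initial TTL = 128, received TTL = 124
Hops = initial TTL - received TTL
Hops = 128 - 124 = 4

4


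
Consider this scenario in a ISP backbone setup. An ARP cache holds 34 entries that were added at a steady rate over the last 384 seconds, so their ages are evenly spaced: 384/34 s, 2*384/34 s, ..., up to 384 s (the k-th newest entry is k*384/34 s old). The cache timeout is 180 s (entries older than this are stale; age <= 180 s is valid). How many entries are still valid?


Ages are k * 384/34 s for k = 1..34 (spacing = 11.2941 s).
Entry k is valid iff k * 384/34 <= 180 iff k <= 34 * 180 / 384 = 15.9375
n_valid = floor(15.9375) = 15
(n_stale = 34 - 15 = 19)

15


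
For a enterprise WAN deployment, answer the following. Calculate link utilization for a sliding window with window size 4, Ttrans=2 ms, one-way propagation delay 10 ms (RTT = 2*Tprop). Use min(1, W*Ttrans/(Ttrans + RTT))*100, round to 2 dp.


Given: W = 4, Ttrans = 2 ms, RTT = 20 ms (= 2 * Tprop, Tprop = 10 ms)
Cycle time = Ttrans + RTT = 2 + 20 = 22 ms (first packet sent until its ACK returns)
W * Ttrans = 4 * 2 = 8 ms of sending per cycle
W * Ttrans / (Ttrans + RTT) = 8 / 22 = 0.363636
U = min(1, 0.363636) = 0.363636
U% = 36.36%

36.36


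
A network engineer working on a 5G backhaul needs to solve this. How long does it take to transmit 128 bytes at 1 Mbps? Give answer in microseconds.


Given: packet = 128 bytes, bandwidth = 1 Mbps
Packet in bits = 128 * 8 = 1024 bits
Bandwidth = 1 * 10^6 = 1000000 bps
Time = 1024 / 1000000 seconds
Time in us = 1024 * 10^6 / 1000000 = 1024

1024


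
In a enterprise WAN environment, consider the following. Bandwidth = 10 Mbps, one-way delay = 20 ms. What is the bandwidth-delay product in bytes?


Given: bandwidth = 10 Mbps, delay = 20 ms
BDP in bits = 10 * 10^6 * 20 / 1000
BDP in bits = 200000
BDP in bytes = 200000 / 8 = 25000

25000


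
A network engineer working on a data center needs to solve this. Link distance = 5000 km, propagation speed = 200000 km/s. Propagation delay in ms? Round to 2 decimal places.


Given: distance = 5000 km, speed = 200000 km/s
Delay = distance / speed = 5000 / 200000 seconds
Delay in ms = 5000 * 1000 / 200000
Delay = 25.0000 ms
Rounded to 2 dp = 25.00 ms

25.00


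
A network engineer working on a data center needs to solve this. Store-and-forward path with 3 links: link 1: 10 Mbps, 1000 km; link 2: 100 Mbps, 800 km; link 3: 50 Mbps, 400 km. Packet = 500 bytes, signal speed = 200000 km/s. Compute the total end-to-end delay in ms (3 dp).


Packet = 500 bytes = 4000 bits. Store-and-forward: sum (t_trans + t_prop) per link.
Link 1: t_trans = 4000/(10*10^6) s = 0.4000 ms; t_prop = 1000/200000 s = 5.0000 ms; subtotal = 5.4000 ms
Link 2: t_trans = 4000/(100*10^6) s = 0.0400 ms; t_prop = 800/200000 s = 4.0000 ms; subtotal = 4.0400 ms
Link 3: t_trans = 4000/(50*10^6) s = 0.0800 ms; t_prop = 400/200000 s = 2.0000 ms; subtotal = 2.0800 ms
End-to-end = 5.4000 + 4.0400 + 2.0800 = 11.5200 ms -> 11.520 ms (3 dp)

11.520


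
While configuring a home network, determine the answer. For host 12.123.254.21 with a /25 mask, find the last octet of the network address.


Given: IP = 12.123.254.21, prefix = /25
Subnet mask = 255.255.255.128
Last octet of IP: 21
Last octet of mask: 128
Network last octet = 21 AND 128 = 0

0


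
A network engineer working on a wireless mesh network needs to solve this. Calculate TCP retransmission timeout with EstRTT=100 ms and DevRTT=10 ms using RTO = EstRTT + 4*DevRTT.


Given: EstRTT = 100 ms, DevRTT = 10 ms
Timeout = EstRTT + 4 * DevRTT
4 * DevRTT = 4 * 10 = 40
Timeout = 100 + 40 = 140 ms

140


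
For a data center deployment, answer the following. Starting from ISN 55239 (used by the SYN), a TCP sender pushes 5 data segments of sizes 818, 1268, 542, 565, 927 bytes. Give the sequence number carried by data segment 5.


The SYN occupies sequence number ISN = 55239, so the first data byte is ISN + 1 = 55240.
SEQ of data segment i = (ISN + 1) + sum of payload sizes of segments 1..i-1.
Segment 1: SEQ = 55240, payload = 818 bytes
Segment 2: SEQ = 56058, payload = 1268 bytes
Segment 3: SEQ = 57326, payload = 542 bytes
Segment 4: SEQ = 57868, payload = 565 bytes
Segment 5: SEQ = 58433, payload = 927 bytes
SEQ of segment 5 = 55240 + 818 + 1268 + 542 + 565 = 58433

58433


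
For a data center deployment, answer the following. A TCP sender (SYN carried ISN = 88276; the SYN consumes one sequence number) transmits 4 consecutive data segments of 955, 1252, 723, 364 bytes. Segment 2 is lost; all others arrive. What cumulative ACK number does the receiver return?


SYN uses sequence number 88276; first data byte = ISN + 1 = 88277.
Segment 1: SEQ = 88277, len = 955 B, covers [88277, 89231]
Segment 2: SEQ = 89232, len = 1252 B, covers [89232, 90483] [LOST]
Segment 3: SEQ = 90484, len = 723 B, covers [90484, 91206]
Segment 4: SEQ = 91207, len = 364 B, covers [91207, 91570]
In-order data received: bytes [88277, 89231] (segments 1..1).
Segment 2 missing -> gap begins at byte 89232; later segments buffered out of order.
Cumulative ACK = next expected in-order byte = 88277 + 955 = 89232

89232


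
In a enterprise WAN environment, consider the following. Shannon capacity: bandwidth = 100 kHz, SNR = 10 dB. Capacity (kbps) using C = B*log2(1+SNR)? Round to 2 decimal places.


Given: B = 100 kHz, SNR = 10 dB
SNR linear = 10^(10/10) = 10
1 + SNR = 11
log2(11) = 3.4594316186
C = 100 * 1000 * 3.4594316186 = 345943.1619 bps
C = 345.943162 kbps -> 345.94 kbps (2 dp)

345.94


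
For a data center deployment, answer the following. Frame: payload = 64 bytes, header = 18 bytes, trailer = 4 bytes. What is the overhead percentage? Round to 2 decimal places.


Given: payload = 64 B, header = 18 B, trailer = 4 B
Overhead bytes = header + trailer = 18 + 4 = 22
Total frame = payload + overhead = 64 + 22 = 86
Overhead % = 22 / 86 * 100 = 25.5814% -> 25.58% (2 dp)

25.58


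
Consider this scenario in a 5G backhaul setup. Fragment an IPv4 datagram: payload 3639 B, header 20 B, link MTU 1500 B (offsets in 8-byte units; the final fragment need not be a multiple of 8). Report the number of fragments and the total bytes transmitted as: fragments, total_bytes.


Max data per non-final fragment = floor((MTU - header)/8)*8 = floor((1500 - 20)/8)*8 = floor(1480/8)*8 = 1480 B
Final fragment needs no 8-byte alignment: it can carry up to MTU - header = 1480 B
Non-final fragments needed = ceil((payload - 1480) / 1480) = ceil(2159/1480) = ceil(1.4588) = 2
Number of fragments = 2 + 1 = 3
Fragment sizes (data): 2 * 1480 B + 679 B (last, 679 <= 1480 OK)
Total bytes sent = payload + n_frags * header = 3639 + 3*20 = 3639 + 60 = 3699 B

3, 3699


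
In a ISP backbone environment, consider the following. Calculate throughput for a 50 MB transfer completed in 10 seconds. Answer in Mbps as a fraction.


Given: file = 50 MB, time = 10 s
File in Mb = 50 * 8 = 400 Mb
Throughput = 400 / 10 Mbps
Throughput = 40 Mbps

40


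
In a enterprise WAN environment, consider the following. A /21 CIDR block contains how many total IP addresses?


Given: CIDR prefix /21
Host bits = 32 - 21 = 11
Total addresses = 2^11 = 2048

2048


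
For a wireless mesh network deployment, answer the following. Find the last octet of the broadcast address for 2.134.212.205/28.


Given: IP = 2.134.212.205, prefix = /28
Host bits = 32 - 28 = 4
Network last octet = 205 AND mask = 192
Host part size = 2^4 - 1 = 15
Broadcast last octet = 192 OR 15 = 207

207


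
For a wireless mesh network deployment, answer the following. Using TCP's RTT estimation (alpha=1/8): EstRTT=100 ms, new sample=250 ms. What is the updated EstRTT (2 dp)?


Given: EstRTT = 100 ms, SampleRTT = 250 ms, alpha = 1/8
New EstRTT = (1 - alpha) * EstRTT + alpha * SampleRTT
(7/8) * 100 = 87.5
(1/8) * 250 = 31.25
New EstRTT = 87.5 + 31.25 = 118.75 ms -> 118.75 ms (2 dp)

118.75


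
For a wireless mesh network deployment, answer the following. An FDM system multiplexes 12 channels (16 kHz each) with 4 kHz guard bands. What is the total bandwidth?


Given: 12 channels, 16 kHz each, guard = 4 kHz
Channel bandwidth = 12 * 16 = 192 kHz
Guard bands = 11 gaps * 4 kHz = 44 kHz
Total = 192 + 44 = 236 kHz

236


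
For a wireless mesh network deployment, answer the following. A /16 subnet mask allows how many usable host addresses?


Given: subnet mask /16
Host bits = 32 - 16 = 16
Total addresses = 2^16 = 65536
Usable hosts = 65536 - 2 (network + broadcast) = 65534

65534


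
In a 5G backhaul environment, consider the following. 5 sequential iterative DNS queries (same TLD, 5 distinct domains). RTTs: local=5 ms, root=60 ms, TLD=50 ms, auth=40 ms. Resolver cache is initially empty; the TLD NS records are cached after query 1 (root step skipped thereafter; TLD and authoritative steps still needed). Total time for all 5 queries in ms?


Lookup 1 (cold cache): local + root + TLD + auth = 5 + 60 + 50 + 40 = 155 ms
Lookups 2..5 (TLD NS cached -> skip root; new domain -> still ask TLD and auth): local + TLD + auth = 5 + 50 + 40 = 95 ms each
Remaining 4 lookups: 4 * 95 = 380 ms
Total = 155 + 380 = 535 ms

535


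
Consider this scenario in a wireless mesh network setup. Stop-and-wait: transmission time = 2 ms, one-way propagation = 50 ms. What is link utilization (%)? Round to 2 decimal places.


Given: Ttrans = 2 ms, Tprop = 50 ms
RTT = 2 * Tprop = 2 * 50 = 100 ms
U = Ttrans / (Ttrans + RTT)
U = 2 / (2 + 100)
U = 2 / 102 = 0.019608
U% = 1.96%

1.96


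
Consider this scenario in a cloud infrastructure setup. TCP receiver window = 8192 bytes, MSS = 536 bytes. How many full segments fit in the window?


Given: RWND = 8192 bytes, MSS = 536 bytes
Full segments = floor(RWND / MSS)
Full segments = floor(8192 / 536)
Full segments = floor(15.2836) = 15

15


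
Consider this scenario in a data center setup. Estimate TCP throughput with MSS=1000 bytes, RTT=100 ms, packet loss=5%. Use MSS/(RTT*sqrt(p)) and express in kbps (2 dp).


Given: MSS = 1000 bytes, RTT = 100 ms, loss = 5%
RTT in seconds = 100 / 1000 = 0.1
Loss rate = 5% = 0.05
sqrt(loss) = sqrt(0.05) = 0.223606797750
Throughput (bytes/s) = 1000 / (0.1 * 0.223606797750) = 44721.3595
Throughput (kbps) = 44721.3595 * 8 / 1000 = 357.770876 -> 357.77 kbps (2 dp)

357.77


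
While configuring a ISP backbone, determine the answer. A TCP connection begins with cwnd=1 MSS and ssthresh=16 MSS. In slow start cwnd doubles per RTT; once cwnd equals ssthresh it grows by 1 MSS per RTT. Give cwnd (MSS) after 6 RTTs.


RTT 0: cwnd = 1 MSS (initial)
RTT 1: cwnd = 2 MSS (slow start, doubled)
RTT 2: cwnd = 4 MSS (slow start, doubled)
RTT 3: cwnd = 8 MSS (slow start, doubled)
RTT 4: cwnd = 16 MSS (slow start, doubled)
RTT 5: cwnd = 17 MSS (congestion avoidance, +1)
RTT 6: cwnd = 18 MSS (congestion avoidance, +1)

18


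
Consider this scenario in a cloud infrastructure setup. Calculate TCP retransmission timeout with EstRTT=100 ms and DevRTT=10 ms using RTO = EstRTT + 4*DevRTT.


Given: EstRTT = 100 ms, DevRTT = 10 ms
Timeout = EstRTT + 4 * DevRTT
4 * DevRTT = 4 * 10 = 40
Timeout = 100 + 40 = 140 ms

140


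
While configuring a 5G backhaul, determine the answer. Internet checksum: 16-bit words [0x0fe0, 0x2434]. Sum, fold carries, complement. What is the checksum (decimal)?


Given words: [0x0fe0, 0x2434]
Step 1: Sum all words
Raw sum = 4064 + 9268 = 13332
One's complement = ~13332 & 0xFFFF = 52203

52203


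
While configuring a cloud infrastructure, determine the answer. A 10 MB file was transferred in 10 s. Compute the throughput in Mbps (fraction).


Given: file = 10 MB, time = 10 s
File in Mb = 10 * 8 = 80 Mb
Throughput = 80 / 10 Mbps
Throughput = 8 Mbps

8


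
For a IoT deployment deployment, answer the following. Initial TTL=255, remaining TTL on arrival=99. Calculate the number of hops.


Given: initial TTL = 255, received TTL = 99
Hops = initial TTL - received TTL
Hops = 255 - 99 = 156

156


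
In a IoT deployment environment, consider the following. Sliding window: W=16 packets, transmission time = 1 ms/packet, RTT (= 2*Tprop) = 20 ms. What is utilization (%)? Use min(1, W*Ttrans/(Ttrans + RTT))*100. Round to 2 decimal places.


Given: W = 16, Ttrans = 1 ms, RTT = 20 ms (= 2 * Tprop, Tprop = 10 ms)
Cycle time = Ttrans + RTT = 1 + 20 = 21 ms (first packet sent until its ACK returns)
W * Ttrans = 16 * 1 = 16 ms of sending per cycle
W * Ttrans / (Ttrans + RTT) = 16 / 21 = 0.761905
U = min(1, 0.761905) = 0.761905
U% = 76.19%

76.19


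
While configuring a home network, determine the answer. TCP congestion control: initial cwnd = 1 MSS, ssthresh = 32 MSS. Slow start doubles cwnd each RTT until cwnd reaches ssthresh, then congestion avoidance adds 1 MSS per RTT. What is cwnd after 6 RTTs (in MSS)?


RTT 0: cwnd = 1 MSS (initial)
RTT 1: cwnd = 2 MSS (slow start, doubled)
RTT 2: cwnd = 4 MSS (slow start, doubled)
RTT 3: cwnd = 8 MSS (slow start, doubled)
RTT 4: cwnd = 16 MSS (slow start, doubled)
RTT 5: cwnd = 32 MSS (slow start, doubled)
RTT 6: cwnd = 33 MSS (congestion avoidance, +1)

33
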